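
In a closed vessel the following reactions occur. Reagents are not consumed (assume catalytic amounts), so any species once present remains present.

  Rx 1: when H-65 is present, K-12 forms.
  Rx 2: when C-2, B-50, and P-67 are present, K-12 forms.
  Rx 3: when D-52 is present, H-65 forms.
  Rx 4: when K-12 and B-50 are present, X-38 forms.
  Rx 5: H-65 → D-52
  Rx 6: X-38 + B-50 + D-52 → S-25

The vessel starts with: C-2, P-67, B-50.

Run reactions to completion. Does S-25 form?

No

S-25 would need X-38, B-50, and D-52 (Rx 6), but D-52 never forms.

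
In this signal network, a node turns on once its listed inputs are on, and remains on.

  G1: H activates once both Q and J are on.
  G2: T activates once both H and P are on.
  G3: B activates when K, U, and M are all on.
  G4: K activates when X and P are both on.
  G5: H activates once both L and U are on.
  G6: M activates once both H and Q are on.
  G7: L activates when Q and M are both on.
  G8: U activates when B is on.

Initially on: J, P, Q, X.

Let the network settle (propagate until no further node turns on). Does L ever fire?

Q and J are on, so H activates (G1).
G6: H and Q on → M on.
G7: Q and M on → L on.

Yes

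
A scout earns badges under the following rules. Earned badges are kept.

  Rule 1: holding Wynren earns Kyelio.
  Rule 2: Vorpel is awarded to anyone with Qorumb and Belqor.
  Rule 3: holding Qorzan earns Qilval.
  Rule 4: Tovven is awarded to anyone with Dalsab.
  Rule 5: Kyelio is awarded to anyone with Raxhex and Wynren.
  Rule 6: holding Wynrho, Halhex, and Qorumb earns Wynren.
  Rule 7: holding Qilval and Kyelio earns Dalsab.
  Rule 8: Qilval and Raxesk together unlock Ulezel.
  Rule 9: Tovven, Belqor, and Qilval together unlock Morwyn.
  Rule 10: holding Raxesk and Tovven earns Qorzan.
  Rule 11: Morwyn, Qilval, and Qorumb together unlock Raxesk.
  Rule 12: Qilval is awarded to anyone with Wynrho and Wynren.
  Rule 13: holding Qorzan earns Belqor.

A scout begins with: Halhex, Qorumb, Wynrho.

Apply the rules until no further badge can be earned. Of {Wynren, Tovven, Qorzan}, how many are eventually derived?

2

With Wynrho, Halhex, and Qorumb, Wynren is earned (Rule 6).
With Wynrho and Wynren, Qilval is earned (Rule 12).
With Wynren, Kyelio is earned (Rule 1).
With Qilval and Kyelio, Dalsab is earned (Rule 7).
With Dalsab, Tovven is earned (Rule 4).
Wynren: reached.
Tovven: reached.
Qorzan would need Raxesk and Tovven (Rule 10), but Raxesk is never earned.
Reached: Wynren and Tovven — 2 of the 3.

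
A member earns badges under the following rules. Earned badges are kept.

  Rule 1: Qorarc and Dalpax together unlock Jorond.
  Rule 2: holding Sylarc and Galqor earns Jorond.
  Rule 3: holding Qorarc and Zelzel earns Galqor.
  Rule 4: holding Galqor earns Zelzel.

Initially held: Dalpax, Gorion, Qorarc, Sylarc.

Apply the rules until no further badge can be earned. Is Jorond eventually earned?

Yes

With Qorarc and Dalpax, Jorond is earned (Rule 1).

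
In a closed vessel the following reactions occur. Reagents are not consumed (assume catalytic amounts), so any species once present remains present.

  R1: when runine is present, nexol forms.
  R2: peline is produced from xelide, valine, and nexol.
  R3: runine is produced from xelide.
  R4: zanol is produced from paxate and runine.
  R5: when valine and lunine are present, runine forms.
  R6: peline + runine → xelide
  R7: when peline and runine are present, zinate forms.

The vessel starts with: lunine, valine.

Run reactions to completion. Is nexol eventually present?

valine and lunine present → runine forms (R5).
runine present → nexol forms (R1).

Yes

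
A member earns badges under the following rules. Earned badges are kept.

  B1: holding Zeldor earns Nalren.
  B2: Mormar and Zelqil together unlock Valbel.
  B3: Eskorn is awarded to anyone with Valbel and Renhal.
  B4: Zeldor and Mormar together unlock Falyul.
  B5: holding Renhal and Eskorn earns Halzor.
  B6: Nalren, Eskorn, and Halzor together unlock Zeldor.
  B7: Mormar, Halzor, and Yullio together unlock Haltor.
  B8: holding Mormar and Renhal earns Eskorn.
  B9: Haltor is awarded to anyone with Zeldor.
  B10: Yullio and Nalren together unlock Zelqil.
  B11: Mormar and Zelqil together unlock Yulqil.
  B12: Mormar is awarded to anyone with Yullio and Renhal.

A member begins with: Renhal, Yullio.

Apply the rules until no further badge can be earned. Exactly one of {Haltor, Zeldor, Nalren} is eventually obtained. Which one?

With Yullio and Renhal, Mormar is earned (B12).
With Mormar and Renhal, Eskorn is earned (B8).
With Renhal and Eskorn, Halzor is earned (B5).
With Mormar, Halzor, and Yullio, Haltor is earned (B7).
Zeldor would need Nalren, Eskorn, and Halzor (B6), but Nalren is never earned. Nalren would need Zeldor (B1), but Zeldor is never earned.

Haltor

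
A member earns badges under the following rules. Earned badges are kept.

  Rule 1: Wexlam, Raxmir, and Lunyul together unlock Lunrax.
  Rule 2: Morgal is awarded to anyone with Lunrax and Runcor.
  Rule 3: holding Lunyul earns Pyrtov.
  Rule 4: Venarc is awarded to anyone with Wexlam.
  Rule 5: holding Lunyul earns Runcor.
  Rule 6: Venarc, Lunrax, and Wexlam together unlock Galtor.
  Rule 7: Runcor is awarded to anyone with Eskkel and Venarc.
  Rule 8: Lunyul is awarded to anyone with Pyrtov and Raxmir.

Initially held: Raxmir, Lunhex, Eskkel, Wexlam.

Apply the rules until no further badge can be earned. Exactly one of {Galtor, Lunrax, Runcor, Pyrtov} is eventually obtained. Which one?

With Wexlam, Venarc is earned (Rule 4).
With Eskkel and Venarc, Runcor is earned (Rule 7).
Galtor would need Venarc, Lunrax, and Wexlam (Rule 6), but Lunrax is never earned. Pyrtov would need Lunyul (Rule 3), but Lunyul is never earned. Lunrax would need Wexlam, Raxmir, and Lunyul (Rule 1), but Lunyul is never earned.

Runcor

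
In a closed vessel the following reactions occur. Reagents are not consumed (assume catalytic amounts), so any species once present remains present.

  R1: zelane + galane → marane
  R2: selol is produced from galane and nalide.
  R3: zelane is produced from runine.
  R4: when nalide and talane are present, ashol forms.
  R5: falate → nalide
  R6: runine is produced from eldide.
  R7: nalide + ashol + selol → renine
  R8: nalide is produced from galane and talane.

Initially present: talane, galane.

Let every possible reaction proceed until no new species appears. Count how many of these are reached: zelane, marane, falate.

0

zelane would need runine (R3), but runine never forms.
marane would need zelane and galane (R1), but zelane never forms.
No rule produces falate, and it is not given.
None of the 3 are reached.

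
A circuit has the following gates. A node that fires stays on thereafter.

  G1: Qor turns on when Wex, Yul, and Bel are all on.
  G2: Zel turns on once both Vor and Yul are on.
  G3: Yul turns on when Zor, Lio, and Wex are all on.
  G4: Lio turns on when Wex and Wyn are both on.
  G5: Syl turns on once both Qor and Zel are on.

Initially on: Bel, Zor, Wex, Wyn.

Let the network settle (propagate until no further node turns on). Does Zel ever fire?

Zel would need Vor and Yul (G2), but Vor never turns on.

No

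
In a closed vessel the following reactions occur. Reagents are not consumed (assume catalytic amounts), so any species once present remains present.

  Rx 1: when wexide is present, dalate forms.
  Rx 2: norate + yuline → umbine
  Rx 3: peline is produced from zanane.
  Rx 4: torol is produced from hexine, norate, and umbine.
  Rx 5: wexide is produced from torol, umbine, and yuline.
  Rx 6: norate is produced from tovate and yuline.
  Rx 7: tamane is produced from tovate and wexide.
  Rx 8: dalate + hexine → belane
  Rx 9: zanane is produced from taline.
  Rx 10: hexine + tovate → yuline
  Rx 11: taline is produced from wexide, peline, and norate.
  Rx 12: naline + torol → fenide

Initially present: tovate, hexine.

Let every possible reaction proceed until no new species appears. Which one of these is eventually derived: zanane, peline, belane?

belane

hexine and tovate present → yuline forms (Rx 10).
tovate and yuline present → norate forms (Rx 6).
norate and yuline present → umbine forms (Rx 2).
hexine, norate, and umbine present → torol forms (Rx 4).
torol, umbine, and yuline present → wexide forms (Rx 5).
wexide present → dalate forms (Rx 1).
dalate and hexine present → belane forms (Rx 8).
zanane would need taline (Rx 9), but taline never forms. peline would need zanane (Rx 3), but zanane never forms.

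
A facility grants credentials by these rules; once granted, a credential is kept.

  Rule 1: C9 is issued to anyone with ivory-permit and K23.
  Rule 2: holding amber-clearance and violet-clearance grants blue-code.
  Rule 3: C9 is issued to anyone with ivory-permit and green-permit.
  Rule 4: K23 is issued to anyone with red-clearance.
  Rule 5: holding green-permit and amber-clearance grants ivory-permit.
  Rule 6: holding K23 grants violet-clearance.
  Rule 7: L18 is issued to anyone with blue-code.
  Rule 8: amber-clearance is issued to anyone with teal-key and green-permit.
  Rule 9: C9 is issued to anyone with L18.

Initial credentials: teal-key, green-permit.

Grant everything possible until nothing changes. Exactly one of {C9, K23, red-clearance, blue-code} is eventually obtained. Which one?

Holding teal-key and green-permit grants amber-clearance (Rule 8).
Holding green-permit and amber-clearance grants ivory-permit (Rule 5).
Holding ivory-permit and green-permit grants C9 (Rule 3).
No rule produces red-clearance, and it is not given. K23 would need red-clearance (Rule 4), but red-clearance is never granted. blue-code would need amber-clearance and violet-clearance (Rule 2), but violet-clearance is never granted.

C9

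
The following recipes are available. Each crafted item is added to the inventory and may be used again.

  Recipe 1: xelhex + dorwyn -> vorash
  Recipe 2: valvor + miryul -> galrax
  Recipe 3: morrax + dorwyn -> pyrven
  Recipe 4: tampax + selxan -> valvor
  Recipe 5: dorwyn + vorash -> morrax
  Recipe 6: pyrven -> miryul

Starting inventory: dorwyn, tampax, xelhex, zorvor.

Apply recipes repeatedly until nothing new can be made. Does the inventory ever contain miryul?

Using Recipe 1, xelhex and dorwyn make vorash.
dorwyn + vorash -> morrax (Recipe 5).
Using Recipe 3, morrax and dorwyn make pyrven.
pyrven -> miryul (Recipe 6).

Yes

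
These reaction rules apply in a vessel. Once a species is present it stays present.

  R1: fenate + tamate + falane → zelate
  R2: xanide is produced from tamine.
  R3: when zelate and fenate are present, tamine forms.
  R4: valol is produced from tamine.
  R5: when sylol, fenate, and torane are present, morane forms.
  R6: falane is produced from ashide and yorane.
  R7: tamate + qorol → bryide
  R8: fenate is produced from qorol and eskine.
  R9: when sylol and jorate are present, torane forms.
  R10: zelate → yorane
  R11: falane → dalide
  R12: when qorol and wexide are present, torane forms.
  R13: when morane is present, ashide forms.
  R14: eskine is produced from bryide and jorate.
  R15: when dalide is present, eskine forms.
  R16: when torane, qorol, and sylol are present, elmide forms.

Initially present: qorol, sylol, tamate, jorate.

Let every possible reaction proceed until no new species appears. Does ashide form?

Yes

tamate and qorol present → bryide forms (R7).
sylol and jorate present → torane forms (R9).
bryide and jorate present → eskine forms (R14).
qorol and eskine present → fenate forms (R8).
sylol, fenate, and torane present → morane forms (R5).
morane present → ashide forms (R13).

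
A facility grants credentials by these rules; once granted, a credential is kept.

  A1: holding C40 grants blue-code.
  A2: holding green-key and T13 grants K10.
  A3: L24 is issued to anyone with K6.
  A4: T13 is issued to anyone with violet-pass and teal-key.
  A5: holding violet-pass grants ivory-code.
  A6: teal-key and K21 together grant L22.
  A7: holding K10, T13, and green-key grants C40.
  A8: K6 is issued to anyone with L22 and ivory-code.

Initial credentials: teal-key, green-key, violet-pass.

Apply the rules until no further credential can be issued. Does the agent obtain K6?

K6 would need L22 and ivory-code (A8), but L22 is never granted.

No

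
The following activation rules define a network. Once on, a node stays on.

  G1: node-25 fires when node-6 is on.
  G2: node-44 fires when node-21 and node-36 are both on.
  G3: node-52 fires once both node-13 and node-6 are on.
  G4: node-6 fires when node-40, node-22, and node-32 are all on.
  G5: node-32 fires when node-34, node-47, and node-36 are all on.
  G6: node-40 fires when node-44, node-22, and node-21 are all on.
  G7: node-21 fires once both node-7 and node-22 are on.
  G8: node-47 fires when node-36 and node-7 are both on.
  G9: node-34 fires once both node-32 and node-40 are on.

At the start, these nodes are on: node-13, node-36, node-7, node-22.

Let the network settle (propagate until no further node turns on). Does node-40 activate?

Yes

node-7 and node-22 are on, so node-21 fires (G7).
G2: node-21 and node-36 on → node-44 on.
node-44, node-22, and node-21 are on, so node-40 fires (G6).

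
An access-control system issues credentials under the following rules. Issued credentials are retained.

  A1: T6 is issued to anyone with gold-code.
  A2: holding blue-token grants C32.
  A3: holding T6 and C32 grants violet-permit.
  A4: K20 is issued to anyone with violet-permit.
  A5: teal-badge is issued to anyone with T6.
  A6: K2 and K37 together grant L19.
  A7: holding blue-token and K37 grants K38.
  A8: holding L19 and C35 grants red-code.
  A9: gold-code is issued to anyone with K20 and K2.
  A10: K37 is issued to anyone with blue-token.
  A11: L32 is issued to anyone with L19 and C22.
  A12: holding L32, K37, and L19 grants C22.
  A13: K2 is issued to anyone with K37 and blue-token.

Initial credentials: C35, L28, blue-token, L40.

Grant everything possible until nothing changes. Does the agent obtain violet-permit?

No

violet-permit would need T6 and C32 (A3), but T6 is never granted.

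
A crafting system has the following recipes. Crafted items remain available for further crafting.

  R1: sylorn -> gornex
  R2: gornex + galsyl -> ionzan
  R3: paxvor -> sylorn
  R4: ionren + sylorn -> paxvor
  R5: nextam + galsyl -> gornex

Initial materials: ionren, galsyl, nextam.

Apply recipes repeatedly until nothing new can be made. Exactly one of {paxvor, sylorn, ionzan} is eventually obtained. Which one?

ionzan

Using R5, nextam and galsyl make gornex.
Using R2, gornex and galsyl make ionzan.
sylorn would need paxvor (R3), but paxvor is never obtained. paxvor would need ionren and sylorn (R4), but sylorn is never obtained.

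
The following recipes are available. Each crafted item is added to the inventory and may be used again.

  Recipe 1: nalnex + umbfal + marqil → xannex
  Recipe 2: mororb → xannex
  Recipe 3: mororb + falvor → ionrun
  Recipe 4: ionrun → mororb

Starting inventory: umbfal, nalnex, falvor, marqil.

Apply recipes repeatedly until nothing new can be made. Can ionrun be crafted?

No

ionrun would need mororb and falvor (Recipe 3), but mororb is never obtained.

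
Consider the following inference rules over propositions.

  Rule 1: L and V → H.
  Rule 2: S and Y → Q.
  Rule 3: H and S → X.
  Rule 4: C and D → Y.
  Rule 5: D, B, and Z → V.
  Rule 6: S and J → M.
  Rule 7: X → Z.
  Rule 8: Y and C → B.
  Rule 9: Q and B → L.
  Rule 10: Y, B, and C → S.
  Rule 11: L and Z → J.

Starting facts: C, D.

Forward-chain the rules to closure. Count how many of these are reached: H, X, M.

0

H would need L and V (Rule 1), but V is never established.
X would need H and S (Rule 3), but H is never established.
M would need S and J (Rule 6), but J is never established.
None of the 3 are reached.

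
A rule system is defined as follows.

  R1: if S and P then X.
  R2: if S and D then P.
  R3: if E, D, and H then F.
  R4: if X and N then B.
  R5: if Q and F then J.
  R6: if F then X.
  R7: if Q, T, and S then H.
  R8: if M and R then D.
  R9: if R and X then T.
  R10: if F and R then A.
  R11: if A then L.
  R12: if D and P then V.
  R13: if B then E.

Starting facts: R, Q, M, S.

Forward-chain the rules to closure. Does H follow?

M and R hold, so D follows (R8).
S and D hold, so P follows (R2).
S and P hold, so X follows (R1).
R and X hold, so T follows (R9).
From Q, T, and S, R7 gives H.

Yes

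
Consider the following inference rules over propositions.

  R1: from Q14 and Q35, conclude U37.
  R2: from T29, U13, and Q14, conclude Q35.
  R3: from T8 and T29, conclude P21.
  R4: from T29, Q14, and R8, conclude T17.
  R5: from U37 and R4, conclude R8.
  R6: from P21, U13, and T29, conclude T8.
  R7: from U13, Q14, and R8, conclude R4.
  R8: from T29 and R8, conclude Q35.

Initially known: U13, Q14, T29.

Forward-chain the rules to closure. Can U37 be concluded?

T29, U13, and Q14 hold, so Q35 follows (R2).
Q14 and Q35 hold, so U37 follows (R1).

Yes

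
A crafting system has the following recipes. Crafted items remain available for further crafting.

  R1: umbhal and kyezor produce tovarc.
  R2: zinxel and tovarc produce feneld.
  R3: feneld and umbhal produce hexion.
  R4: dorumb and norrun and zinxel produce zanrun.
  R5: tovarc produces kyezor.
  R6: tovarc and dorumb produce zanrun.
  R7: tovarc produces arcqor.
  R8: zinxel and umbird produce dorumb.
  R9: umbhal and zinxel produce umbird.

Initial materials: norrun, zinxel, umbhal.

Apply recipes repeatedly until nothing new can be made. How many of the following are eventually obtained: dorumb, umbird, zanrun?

Using R9, umbhal and zinxel make umbird.
zinxel and umbird → dorumb (R8).
Using R4, dorumb, norrun, and zinxel make zanrun.
dorumb: reached.
umbird: reached.
zanrun: reached.
All 3 are reached.

3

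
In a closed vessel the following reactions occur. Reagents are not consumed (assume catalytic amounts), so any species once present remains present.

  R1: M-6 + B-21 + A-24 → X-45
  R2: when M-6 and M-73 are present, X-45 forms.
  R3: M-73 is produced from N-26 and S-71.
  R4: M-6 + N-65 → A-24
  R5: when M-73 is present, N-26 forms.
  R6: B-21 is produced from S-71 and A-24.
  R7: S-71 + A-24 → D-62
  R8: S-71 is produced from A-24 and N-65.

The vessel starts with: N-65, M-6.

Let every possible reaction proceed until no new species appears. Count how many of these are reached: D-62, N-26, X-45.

2

M-6 and N-65 present → A-24 forms (R4).
A-24 and N-65 present → S-71 forms (R8).
S-71 and A-24 present → D-62 forms (R7).
S-71 and A-24 present → B-21 forms (R6).
M-6, B-21, and A-24 present → X-45 forms (R1).
D-62: reached.
N-26 would need M-73 (R5), but M-73 never forms.
X-45: reached.
Reached: D-62 and X-45 — 2 of the 3.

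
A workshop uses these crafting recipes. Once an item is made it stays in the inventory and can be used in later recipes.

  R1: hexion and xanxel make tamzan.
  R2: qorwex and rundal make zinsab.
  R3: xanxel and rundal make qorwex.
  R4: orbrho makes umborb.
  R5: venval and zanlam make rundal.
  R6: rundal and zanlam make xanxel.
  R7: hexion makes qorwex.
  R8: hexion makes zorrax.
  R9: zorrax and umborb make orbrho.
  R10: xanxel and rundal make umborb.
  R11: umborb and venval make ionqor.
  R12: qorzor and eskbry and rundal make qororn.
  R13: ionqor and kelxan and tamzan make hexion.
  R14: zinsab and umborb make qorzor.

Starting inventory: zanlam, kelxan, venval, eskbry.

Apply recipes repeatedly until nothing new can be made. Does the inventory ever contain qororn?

Yes

venval and zanlam → rundal (R5).
Using R6, rundal and zanlam make xanxel.
xanxel and rundal → umborb (R10).
xanxel and rundal → qorwex (R3).
qorwex and rundal → zinsab (R2).
Using R14, zinsab and umborb make qorzor.
Using R12, qorzor, eskbry, and rundal make qororn.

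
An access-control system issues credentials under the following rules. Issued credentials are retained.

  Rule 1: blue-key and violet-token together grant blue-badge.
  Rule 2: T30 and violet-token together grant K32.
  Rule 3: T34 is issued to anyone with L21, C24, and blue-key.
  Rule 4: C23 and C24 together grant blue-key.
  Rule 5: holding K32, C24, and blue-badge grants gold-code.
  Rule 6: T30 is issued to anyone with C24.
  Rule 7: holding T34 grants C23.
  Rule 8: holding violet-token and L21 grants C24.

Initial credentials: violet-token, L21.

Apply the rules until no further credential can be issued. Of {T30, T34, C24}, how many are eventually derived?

2

Holding violet-token and L21 grants C24 (Rule 8).
Holding C24 grants T30 (Rule 6).
T30: reached.
T34 would need L21, C24, and blue-key (Rule 3), but blue-key is never granted.
C24: reached.
Reached: T30 and C24 — 2 of the 3.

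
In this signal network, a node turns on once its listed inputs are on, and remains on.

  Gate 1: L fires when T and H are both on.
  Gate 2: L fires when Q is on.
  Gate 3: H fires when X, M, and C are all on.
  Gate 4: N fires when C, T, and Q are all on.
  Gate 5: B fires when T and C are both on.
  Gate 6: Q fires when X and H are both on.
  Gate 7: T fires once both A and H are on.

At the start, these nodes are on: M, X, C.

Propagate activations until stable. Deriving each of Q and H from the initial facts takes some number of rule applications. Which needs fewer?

H

H: Gate 3: X, M, and C on → H on. [1 rule application]
Q: X, M, and C are on, so H fires (Gate 3). Gate 6: X and H on → Q on. [2 rule applications]
H needs fewer.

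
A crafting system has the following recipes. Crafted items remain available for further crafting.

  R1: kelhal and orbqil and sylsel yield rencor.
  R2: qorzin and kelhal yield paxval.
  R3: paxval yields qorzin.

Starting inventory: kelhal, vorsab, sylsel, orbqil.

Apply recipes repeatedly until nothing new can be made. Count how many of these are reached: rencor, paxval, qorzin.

1

kelhal and orbqil and sylsel → rencor (R1).
rencor: reached.
paxval would need qorzin and kelhal (R2), but qorzin is never obtained.
qorzin would need paxval (R3), but paxval is never obtained.
Reached: rencor — 1 of the 3.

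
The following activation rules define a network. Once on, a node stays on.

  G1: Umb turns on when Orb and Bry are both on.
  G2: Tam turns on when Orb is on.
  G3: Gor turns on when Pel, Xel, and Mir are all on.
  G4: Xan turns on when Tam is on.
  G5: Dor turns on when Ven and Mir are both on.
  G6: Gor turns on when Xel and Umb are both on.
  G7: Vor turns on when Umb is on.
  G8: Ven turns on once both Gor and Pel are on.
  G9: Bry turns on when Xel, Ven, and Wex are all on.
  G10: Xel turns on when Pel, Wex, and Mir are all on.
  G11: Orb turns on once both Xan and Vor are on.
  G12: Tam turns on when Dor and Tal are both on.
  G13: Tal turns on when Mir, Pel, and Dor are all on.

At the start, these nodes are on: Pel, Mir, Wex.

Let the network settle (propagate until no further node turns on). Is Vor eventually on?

No

Vor would need Umb (G7), but Umb never turns on.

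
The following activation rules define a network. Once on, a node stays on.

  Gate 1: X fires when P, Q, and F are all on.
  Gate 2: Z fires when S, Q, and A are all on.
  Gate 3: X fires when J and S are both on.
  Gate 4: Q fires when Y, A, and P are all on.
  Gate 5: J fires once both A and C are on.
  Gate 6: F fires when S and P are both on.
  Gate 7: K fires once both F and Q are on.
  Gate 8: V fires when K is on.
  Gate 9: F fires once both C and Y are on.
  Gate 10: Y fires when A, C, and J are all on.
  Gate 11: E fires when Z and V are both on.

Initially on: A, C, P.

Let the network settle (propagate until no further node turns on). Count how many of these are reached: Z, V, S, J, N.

Gate 5: A and C on → J on.
A, C, and J are on, so Y fires (Gate 10).
Y, A, and P are on, so Q fires (Gate 4).
C and Y are on, so F fires (Gate 9).
Gate 7: F and Q on → K on.
Gate 8: K on → V on.
Z would need S, Q, and A (Gate 2), but S never turns on.
V: reached.
No rule produces S, and it is not given.
J: reached.
No rule produces N, and it is not given.
Reached: V and J — 2 of the 5.

2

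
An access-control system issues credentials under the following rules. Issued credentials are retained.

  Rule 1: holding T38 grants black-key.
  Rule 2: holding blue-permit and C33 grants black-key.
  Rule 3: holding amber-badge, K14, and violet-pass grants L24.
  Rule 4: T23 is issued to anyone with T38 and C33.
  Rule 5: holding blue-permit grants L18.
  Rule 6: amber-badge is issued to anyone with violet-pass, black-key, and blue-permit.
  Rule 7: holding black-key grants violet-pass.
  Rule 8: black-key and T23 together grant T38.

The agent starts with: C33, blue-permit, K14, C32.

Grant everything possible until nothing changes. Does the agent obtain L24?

Holding blue-permit and C33 grants black-key (Rule 2).
Holding black-key grants violet-pass (Rule 7).
Holding violet-pass, black-key, and blue-permit grants amber-badge (Rule 6).
Holding amber-badge, K14, and violet-pass grants L24 (Rule 3).

Yes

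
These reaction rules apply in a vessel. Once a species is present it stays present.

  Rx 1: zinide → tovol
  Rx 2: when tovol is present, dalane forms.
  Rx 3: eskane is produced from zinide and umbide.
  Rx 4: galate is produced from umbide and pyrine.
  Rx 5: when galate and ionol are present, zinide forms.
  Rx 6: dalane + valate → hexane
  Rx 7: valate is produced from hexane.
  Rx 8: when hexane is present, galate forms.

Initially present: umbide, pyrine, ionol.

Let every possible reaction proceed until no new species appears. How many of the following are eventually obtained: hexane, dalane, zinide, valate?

2

umbide and pyrine present → galate forms (Rx 4).
galate and ionol present → zinide forms (Rx 5).
zinide present → tovol forms (Rx 1).
tovol present → dalane forms (Rx 2).
hexane would need dalane and valate (Rx 6), but valate never forms.
dalane: reached.
zinide: reached.
valate would need hexane (Rx 7), but hexane never forms.
Reached: dalane and zinide — 2 of the 4.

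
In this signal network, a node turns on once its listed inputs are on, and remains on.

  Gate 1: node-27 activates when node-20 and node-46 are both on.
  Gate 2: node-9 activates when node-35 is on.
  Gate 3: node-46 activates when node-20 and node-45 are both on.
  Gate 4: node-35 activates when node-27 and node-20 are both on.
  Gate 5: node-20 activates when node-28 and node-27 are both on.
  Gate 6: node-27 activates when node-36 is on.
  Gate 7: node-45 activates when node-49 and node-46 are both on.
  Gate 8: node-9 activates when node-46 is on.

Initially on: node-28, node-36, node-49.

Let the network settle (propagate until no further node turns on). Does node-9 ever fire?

node-36 is on, so node-27 activates (Gate 6).
node-28 and node-27 are on, so node-20 activates (Gate 5).
node-27 and node-20 are on, so node-35 activates (Gate 4).
Gate 2: node-35 on → node-9 on.

Yes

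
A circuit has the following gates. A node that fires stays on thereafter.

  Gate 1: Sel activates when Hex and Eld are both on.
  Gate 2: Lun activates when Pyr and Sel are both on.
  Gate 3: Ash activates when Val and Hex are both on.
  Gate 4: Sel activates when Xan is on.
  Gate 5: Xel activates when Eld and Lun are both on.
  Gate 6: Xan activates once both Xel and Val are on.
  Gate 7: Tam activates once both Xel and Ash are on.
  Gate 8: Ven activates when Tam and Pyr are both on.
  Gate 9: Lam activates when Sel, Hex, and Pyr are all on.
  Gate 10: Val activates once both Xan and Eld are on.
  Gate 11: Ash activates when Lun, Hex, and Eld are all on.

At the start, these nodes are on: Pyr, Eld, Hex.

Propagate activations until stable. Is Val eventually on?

Val would need Xan and Eld (Gate 10), but Xan never turns on.

No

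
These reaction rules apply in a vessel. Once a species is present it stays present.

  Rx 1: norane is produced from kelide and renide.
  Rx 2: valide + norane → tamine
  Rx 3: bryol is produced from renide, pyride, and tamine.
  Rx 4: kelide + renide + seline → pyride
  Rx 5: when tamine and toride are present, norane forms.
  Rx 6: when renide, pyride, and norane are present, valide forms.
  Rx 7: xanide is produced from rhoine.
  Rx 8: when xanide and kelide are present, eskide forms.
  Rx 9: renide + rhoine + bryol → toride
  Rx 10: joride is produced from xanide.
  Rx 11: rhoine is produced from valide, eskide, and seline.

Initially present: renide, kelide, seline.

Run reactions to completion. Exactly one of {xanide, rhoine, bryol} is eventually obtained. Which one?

kelide and renide present → norane forms (Rx 1).
kelide, renide, and seline present → pyride forms (Rx 4).
renide, pyride, and norane present → valide forms (Rx 6).
valide and norane present → tamine forms (Rx 2).
renide, pyride, and tamine present → bryol forms (Rx 3).
xanide would need rhoine (Rx 7), but rhoine never forms. rhoine would need valide, eskide, and seline (Rx 11), but eskide never forms.

bryol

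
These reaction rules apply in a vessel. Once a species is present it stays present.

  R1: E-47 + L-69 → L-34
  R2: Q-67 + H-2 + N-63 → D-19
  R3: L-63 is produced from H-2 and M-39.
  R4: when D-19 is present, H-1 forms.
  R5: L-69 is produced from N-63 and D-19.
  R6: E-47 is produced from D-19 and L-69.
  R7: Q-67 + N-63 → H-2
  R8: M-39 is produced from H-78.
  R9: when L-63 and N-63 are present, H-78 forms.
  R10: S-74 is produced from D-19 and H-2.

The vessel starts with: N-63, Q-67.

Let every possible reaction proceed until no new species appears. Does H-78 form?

No

H-78 would need L-63 and N-63 (R9), but L-63 never forms.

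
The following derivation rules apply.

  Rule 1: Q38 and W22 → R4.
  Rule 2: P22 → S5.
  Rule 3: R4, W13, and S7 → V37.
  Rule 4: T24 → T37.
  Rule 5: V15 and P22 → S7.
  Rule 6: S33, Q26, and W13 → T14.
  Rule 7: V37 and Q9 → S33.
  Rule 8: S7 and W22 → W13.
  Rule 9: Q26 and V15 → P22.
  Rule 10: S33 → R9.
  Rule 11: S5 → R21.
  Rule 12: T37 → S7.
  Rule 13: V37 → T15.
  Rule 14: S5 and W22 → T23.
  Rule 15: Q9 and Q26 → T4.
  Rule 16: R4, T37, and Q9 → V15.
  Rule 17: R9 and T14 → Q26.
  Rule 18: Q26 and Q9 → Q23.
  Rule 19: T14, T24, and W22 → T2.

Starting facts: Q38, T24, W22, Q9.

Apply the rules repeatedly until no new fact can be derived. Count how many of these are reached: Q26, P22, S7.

1

From T24, Rule 4 gives T37.
T37 holds, so S7 follows (Rule 12).
Q26 would need R9 and T14 (Rule 17), but T14 is never established.
P22 would need Q26 and V15 (Rule 9), but Q26 is never established.
S7: reached.
Reached: S7 — 1 of the 3.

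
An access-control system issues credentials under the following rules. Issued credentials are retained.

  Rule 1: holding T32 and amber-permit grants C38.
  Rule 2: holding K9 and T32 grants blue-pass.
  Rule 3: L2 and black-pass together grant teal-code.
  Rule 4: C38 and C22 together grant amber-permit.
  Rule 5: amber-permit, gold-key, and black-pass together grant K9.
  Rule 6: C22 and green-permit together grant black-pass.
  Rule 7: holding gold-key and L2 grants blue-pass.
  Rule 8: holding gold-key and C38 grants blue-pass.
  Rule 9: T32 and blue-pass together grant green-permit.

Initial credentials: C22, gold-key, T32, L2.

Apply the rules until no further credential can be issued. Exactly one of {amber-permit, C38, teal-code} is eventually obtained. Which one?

Holding gold-key and L2 grants blue-pass (Rule 7).
Holding T32 and blue-pass grants green-permit (Rule 9).
Holding C22 and green-permit grants black-pass (Rule 6).
Holding L2 and black-pass grants teal-code (Rule 3).
amber-permit would need C38 and C22 (Rule 4), but C38 is never granted. C38 would need T32 and amber-permit (Rule 1), but amber-permit is never granted.

teal-code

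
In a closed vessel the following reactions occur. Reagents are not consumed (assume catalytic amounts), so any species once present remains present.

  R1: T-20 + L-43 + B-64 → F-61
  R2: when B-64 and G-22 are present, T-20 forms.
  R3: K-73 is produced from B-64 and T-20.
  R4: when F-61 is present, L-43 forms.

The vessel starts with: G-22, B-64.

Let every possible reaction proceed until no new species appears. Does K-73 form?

B-64 and G-22 present → T-20 forms (R2).
B-64 and T-20 present → K-73 forms (R3).

Yes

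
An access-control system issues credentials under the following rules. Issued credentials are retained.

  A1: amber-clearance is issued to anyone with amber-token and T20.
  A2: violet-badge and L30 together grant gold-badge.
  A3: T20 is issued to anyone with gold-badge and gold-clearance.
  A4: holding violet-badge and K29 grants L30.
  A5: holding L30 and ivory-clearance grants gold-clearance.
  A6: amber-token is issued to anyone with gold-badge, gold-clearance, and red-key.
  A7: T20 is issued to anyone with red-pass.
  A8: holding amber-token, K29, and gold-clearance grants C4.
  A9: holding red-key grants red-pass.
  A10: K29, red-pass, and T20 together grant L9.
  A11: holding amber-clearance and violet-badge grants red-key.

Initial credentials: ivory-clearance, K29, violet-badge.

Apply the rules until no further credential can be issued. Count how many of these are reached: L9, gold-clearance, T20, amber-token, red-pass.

Holding violet-badge and K29 grants L30 (A4).
Holding violet-badge and L30 grants gold-badge (A2).
Holding L30 and ivory-clearance grants gold-clearance (A5).
Holding gold-badge and gold-clearance grants T20 (A3).
L9 would need K29, red-pass, and T20 (A10), but red-pass is never granted.
gold-clearance: reached.
T20: reached.
amber-token would need gold-badge, gold-clearance, and red-key (A6), but red-key is never granted.
red-pass would need red-key (A9), but red-key is never granted.
Reached: gold-clearance and T20 — 2 of the 5.

2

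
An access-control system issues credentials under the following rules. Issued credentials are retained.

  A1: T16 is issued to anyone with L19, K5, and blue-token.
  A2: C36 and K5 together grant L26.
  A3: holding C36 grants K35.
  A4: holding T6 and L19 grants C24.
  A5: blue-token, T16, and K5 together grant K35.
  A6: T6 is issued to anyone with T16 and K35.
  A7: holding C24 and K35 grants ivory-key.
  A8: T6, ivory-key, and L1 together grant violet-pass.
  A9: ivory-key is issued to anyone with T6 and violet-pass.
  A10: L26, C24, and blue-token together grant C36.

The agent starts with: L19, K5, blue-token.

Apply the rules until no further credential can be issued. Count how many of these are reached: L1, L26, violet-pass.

No rule produces L1, and it is not given.
L26 would need C36 and K5 (A2), but C36 is never granted.
violet-pass would need T6, ivory-key, and L1 (A8), but L1 is never granted.
None of the 3 are reached.

0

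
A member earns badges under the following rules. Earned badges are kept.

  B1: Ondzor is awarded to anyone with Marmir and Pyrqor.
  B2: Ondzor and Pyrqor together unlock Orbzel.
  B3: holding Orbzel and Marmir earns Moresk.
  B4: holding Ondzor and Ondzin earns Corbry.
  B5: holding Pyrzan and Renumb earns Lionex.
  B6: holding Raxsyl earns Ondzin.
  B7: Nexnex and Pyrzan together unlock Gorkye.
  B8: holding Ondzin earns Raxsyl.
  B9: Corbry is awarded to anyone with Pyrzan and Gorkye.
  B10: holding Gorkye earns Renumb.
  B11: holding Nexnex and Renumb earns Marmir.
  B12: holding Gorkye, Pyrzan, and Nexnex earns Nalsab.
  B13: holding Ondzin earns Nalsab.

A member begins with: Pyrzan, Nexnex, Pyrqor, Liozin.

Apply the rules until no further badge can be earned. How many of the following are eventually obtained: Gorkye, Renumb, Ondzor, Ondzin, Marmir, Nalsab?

With Nexnex and Pyrzan, Gorkye is earned (B7).
With Gorkye, Pyrzan, and Nexnex, Nalsab is earned (B12).
With Gorkye, Renumb is earned (B10).
With Nexnex and Renumb, Marmir is earned (B11).
With Marmir and Pyrqor, Ondzor is earned (B1).
Gorkye: reached.
Renumb: reached.
Ondzor: reached.
Ondzin would need Raxsyl (B6), but Raxsyl is never earned.
Marmir: reached.
Nalsab: reached.
Reached: Gorkye, Renumb, Ondzor, Marmir, and Nalsab — 5 of the 6.

5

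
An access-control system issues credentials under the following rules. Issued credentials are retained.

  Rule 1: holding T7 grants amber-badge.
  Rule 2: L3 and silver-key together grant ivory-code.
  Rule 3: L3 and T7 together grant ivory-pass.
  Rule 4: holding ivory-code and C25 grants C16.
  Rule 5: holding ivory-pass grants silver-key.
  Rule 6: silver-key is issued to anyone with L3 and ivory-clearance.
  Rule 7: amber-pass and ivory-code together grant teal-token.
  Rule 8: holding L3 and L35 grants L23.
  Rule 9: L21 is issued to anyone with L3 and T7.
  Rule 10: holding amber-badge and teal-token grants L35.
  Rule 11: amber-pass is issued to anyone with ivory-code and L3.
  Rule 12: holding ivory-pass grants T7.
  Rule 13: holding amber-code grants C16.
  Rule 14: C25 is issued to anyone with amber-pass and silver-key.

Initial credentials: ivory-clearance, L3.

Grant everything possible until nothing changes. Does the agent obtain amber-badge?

amber-badge would need T7 (Rule 1), but T7 is never granted.

No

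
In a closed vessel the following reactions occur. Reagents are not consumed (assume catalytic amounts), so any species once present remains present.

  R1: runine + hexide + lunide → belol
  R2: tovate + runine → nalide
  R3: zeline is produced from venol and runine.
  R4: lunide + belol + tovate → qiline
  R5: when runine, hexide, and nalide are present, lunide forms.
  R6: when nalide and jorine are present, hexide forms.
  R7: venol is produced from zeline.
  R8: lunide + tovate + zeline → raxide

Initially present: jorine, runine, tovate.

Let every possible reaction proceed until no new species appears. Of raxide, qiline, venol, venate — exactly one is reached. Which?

qiline

tovate and runine present → nalide forms (R2).
nalide and jorine present → hexide forms (R6).
runine, hexide, and nalide present → lunide forms (R5).
runine, hexide, and lunide present → belol forms (R1).
lunide, belol, and tovate present → qiline forms (R4).
raxide would need lunide, tovate, and zeline (R8), but zeline never forms. No rule produces venate, and it is not given. venol would need zeline (R7), but zeline never forms.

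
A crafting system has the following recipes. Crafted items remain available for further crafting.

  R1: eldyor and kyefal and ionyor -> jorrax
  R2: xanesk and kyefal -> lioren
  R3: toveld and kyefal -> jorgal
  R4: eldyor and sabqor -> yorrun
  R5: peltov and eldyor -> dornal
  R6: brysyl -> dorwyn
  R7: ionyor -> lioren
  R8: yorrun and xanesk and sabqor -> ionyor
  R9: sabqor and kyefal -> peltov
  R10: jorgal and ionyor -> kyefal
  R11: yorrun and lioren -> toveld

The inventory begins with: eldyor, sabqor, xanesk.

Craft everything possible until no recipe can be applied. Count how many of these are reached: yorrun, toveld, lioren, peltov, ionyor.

eldyor and sabqor -> yorrun (R4).
yorrun and xanesk and sabqor -> ionyor (R8).
Using R7, ionyor makes lioren.
Using R11, yorrun and lioren make toveld.
yorrun: reached.
toveld: reached.
lioren: reached.
peltov would need sabqor and kyefal (R9), but kyefal is never obtained.
ionyor: reached.
Reached: yorrun, toveld, lioren, and ionyor — 4 of the 5.

4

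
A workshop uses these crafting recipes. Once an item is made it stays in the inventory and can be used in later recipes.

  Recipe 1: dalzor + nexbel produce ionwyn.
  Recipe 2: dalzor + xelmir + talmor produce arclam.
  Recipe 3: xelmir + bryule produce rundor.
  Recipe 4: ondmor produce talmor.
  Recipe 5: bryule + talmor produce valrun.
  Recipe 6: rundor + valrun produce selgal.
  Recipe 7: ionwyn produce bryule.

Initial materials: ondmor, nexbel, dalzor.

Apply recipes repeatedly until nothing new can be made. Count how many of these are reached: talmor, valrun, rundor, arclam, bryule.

3

ondmor → talmor (Recipe 4).
dalzor + nexbel → ionwyn (Recipe 1).
Using Recipe 7, ionwyn makes bryule.
Using Recipe 5, bryule and talmor make valrun.
talmor: reached.
valrun: reached.
rundor would need xelmir and bryule (Recipe 3), but xelmir is never obtained.
arclam would need dalzor, xelmir, and talmor (Recipe 2), but xelmir is never obtained.
bryule: reached.
Reached: talmor, valrun, and bryule — 3 of the 5.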